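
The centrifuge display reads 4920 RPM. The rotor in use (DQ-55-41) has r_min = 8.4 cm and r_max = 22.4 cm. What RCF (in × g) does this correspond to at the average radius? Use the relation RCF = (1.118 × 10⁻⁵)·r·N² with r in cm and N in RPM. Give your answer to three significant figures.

RCF ≈ 4170 × g

r_avg = (8.4 + 22.4) / 2 = 15.4 cm
RCF = 1.118 × 10⁻⁵ × 15.4 × (4920)² = 1.118 × 10⁻⁵ × 15.4 × 24,206,400 ≈ 4,167.7 × g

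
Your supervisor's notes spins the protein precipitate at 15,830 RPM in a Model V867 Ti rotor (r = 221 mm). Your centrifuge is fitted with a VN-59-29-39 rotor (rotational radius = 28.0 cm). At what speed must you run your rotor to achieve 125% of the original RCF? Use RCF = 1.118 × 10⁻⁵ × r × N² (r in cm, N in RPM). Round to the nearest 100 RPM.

15700 RPM

Original rotor: r = 221 mm = 22.1 cm
RCF_original = 1.118 × 10⁻⁵ × 22.1 × (15830)² = 1.118 × 10⁻⁵ × 22.1 × 250,588,900 ≈ 61,915 × g
Target RCF = 1.25 × 61,915 ≈ 77,393.8 × g
77,393.8 = 1.118 × 10⁻⁵ × 28 × N²
N² = 77,393.8 / (31.304 × 10⁻⁵) = 247,232,941
N ≈ √247,232,941 ≈ 15,723.6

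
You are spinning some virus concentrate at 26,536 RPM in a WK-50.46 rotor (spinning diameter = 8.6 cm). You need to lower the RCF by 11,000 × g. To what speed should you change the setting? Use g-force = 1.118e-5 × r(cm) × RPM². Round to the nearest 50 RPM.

N₂ ≈ 21800 RPM

r = 8.6 / 2 = 4.3 cm
Current RCF = 1.118 × 10⁻⁵ × 4.3 × (26536)² = 1.118 × 10⁻⁵ × 4.3 × 704,159,296 ≈ 33,851.8 × g
Target RCF = 33,851.8 − 11,000 = 22,851.8 × g
N² = 22,851.8 / (4.8074 × 10⁻⁵) = 475,346,341
N ≈ √475,346,341 ≈ 21,802.4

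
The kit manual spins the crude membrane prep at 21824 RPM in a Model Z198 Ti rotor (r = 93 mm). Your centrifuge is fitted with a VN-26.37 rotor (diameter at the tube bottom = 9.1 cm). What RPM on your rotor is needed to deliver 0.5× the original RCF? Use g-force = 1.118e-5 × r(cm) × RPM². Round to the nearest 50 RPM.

22050 RPM

Original rotor: r = 93 mm = 9.3 cm
RCF_original = 1.118 × 10⁻⁵ × 9.3 × (21824)² = 1.118 × 10⁻⁵ × 9.3 × 476,286,976 ≈ 49,521.5 × g
Target RCF = 0.5 × 49,521.5 ≈ 24,760.8 × g
Your rotor: r = 9.1 / 2 = 4.55 cm
24,760.8 = 1.118 × 10⁻⁵ × 4.55 × N²
N² = 24,760.8 / (5.0869 × 10⁻⁵) = 486,756,178
N ≈ √486,756,178 ≈ 22,062.6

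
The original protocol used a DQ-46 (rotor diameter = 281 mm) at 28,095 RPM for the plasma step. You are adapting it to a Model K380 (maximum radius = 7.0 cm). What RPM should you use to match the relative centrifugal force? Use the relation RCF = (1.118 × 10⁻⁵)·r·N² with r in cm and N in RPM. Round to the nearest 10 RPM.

≈ 39800 RPM

Original rotor: r = 281 mm / 2 = 140.5 mm = 14.05 cm
RCF_original = 1.118 × 10⁻⁵ × 14.05 × (28095)² = 1.118 × 10⁻⁵ × 14.05 × 789,329,025 ≈ 123,987 × g
123,987 = 1.118 × 10⁻⁵ × 7 × N²
N² = 123,987 / (7.826 × 10⁻⁵) = 1,584,295,937
N ≈ √1,584,295,937 ≈ 39,803.2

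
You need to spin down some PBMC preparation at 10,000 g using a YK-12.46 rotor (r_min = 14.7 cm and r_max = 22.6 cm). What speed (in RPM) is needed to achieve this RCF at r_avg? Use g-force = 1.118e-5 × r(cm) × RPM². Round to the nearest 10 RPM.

r_avg = (14.7 + 22.6) / 2 = 18.65 cm
RCF = 1.118 × 10⁻⁵ × r × N²
10,000 = 1.118 × 10⁻⁵ × 18.65 × N²
N² = 10,000 / (20.8507 × 10⁻⁵) = 47,960,021
N ≈ √47,960,021 ≈ 6,925.3

N ≈ 6930 RPM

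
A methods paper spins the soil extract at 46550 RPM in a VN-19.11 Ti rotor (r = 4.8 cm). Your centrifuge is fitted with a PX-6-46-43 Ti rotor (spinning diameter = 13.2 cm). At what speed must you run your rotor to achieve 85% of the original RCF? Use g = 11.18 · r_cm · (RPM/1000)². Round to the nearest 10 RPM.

RCF = 11.18 × r × (N/1000)²
RCF_original = 11.18 × 4.8 × (46.55)² = 11.18 × 4.8 × 2,166.9025 ≈ 116,284.7 × g
Target RCF = 0.85 × 116,284.7 ≈ 98,842 × g
Your rotor: r = 13.2 / 2 = 6.6 cm
98,842 = 11.18 × 6.6 × (N/1000)²
(N/1000)² = 98,842 / 73.788 = 1339.54
N = 1000 × √1339.54 ≈ 36,599.7

≈ 36600 RPM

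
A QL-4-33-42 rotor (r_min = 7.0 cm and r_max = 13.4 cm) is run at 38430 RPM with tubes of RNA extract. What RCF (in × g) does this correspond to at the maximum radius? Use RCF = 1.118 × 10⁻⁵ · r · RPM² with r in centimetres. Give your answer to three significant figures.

RCF ≈ 221000 × g

Use r_max = 13.4 cm.
RCF = 1.118 × 10⁻⁵ × r × N²
RCF = 1.118 × 10⁻⁵ × 13.4 × (38430)² = 1.118 × 10⁻⁵ × 13.4 × 1,476,864,900 ≈ 221,252.1 × g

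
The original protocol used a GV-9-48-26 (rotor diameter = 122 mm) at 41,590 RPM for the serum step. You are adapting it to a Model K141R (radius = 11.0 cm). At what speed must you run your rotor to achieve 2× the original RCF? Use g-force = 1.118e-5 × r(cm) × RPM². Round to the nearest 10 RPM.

43800 RPM

Original rotor: r = 122 mm / 2 = 61 mm = 6.1 cm
RCF = 1.118 × 10⁻⁵ × r × N²
RCF_original = 1.118 × 10⁻⁵ × 6.1 × (41590)² = 1.118 × 10⁻⁵ × 6.1 × 1,729,728,100 ≈ 117,964 × g
Target RCF = 2 × 117,964 ≈ 235,928 × g
235,928 = 1.118 × 10⁻⁵ × 11 × N²
N² = 235,928 / (12.298 × 10⁻⁵) = 1,918,425,760
N ≈ √1,918,425,760 ≈ 43,799.8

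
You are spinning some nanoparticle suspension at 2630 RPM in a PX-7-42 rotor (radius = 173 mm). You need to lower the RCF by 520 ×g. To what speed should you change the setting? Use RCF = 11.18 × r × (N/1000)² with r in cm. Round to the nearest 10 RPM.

2060 RPM

r = 173 mm = 17.3 cm
Current RCF = 11.18 × 17.3 × (2.63)² = 11.18 × 17.3 × 6.9169 ≈ 1,337.8 × g
Target RCF = 1,337.8 − 520 = 817.8 × g
(N/1000)² = 817.8 / 193.414 = 4.228236
N = 1000 × √4.228236 ≈ 2,056.3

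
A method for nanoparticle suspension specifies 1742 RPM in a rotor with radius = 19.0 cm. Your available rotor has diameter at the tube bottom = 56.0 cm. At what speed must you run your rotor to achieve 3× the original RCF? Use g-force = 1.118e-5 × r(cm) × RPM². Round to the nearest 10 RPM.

2490 RPM

RCF_original = 1.118 × 10⁻⁵ × 19 × (1742)² = 1.118 × 10⁻⁵ × 19 × 3,034,564 ≈ 644.6 × g
Target RCF = 3 × 644.6 ≈ 1,933.8 × g
Your rotor: r = 56.0 / 2 = 28 cm
1,933.8 = 1.118 × 10⁻⁵ × 28 × N²
N² = 1,933.8 / (31.304 × 10⁻⁵) = 6,177,485
N ≈ √6,177,485 ≈ 2,485.5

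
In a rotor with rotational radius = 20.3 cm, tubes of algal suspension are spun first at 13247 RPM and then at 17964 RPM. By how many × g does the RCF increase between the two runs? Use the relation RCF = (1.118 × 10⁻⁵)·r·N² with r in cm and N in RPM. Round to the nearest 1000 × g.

RCF₁ = 1.118 × 10⁻⁵ × 20.3 × (13247)² = 1.118 × 10⁻⁵ × 20.3 × 175,483,009 ≈ 39,826.6 × g
RCF₂ = 1.118 × 10⁻⁵ × 20.3 × (17964)² = 1.118 × 10⁻⁵ × 20.3 × 322,705,296 ≈ 73,239.3 × g
Increase = 73,239.3 − 39,826.6 = 33,412.7

≈ 33000 × g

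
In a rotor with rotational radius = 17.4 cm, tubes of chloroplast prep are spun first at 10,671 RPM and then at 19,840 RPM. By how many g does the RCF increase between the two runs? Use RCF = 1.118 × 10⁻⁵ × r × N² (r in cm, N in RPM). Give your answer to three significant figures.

RCF₁ = 1.118 × 10⁻⁵ × 17.4 × (10671)² = 1.118 × 10⁻⁵ × 17.4 × 113,870,241 ≈ 22,151.4 × g
RCF₂ = 1.118 × 10⁻⁵ × 17.4 × (19840)² = 1.118 × 10⁻⁵ × 17.4 × 393,625,600 ≈ 76,572.8 × g
Increase = 76,572.8 − 22,151.4 = 54,421.4

54400 g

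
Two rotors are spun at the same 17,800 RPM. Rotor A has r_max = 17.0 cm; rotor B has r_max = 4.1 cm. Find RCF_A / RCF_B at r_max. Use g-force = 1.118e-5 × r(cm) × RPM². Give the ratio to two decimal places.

At fixed N, RCF ∝ r, so RCF_A/RCF_B = r_A/r_B = 17.0 / 4.1 = 4.1463.

4.15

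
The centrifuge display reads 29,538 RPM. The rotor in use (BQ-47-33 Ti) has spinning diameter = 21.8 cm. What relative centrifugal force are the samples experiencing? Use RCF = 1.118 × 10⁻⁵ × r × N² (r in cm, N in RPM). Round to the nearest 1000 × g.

RCF ≈ 106000 × g

r = 21.8 / 2 = 10.9 cm
RCF = 1.118 × 10⁻⁵ × 10.9 × (29538)² = 1.118 × 10⁻⁵ × 10.9 × 872,493,444 ≈ 106,323.8 × g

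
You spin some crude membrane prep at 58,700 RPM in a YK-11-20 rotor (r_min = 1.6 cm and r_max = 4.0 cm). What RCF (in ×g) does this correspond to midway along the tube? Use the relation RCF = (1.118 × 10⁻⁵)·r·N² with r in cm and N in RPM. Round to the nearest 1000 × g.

r_avg = (1.6 + 4.0) / 2 = 2.8 cm
RCF = 1.118 × 10⁻⁵ × 2.8 × (58700)² = 1.118 × 10⁻⁵ × 2.8 × 3,445,690,000 ≈ 107,863.9 × g

≈ 108000 ×g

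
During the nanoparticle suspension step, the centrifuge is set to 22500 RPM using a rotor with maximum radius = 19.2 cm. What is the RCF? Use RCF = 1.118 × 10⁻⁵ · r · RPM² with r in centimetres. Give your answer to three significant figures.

≈ 109000 x g

RCF = 1.118 × 10⁻⁵ × 19.2 × (22500)² = 1.118 × 10⁻⁵ × 19.2 × 506,250,000 ≈ 108,669.6 × g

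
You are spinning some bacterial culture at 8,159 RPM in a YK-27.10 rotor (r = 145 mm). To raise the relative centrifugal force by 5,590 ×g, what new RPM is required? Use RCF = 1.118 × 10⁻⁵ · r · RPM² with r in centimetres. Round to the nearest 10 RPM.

r = 145 mm = 14.5 cm
Current RCF = 1.118 × 10⁻⁵ × 14.5 × (8159)² = 1.118 × 10⁻⁵ × 14.5 × 66,569,281 ≈ 10,791.5 × g
Target RCF = 10,791.5 + 5,590 = 16,381.5 × g
N² = 16,381.5 / (16.211 × 10⁻⁵) = 101,051,755
N ≈ √101,051,755 ≈ 10,052.5

N₂ ≈ 10050 RPM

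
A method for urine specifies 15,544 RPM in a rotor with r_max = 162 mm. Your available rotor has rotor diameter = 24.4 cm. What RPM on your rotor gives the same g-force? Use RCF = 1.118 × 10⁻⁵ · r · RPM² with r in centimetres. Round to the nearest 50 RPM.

Original rotor: r = 162 mm = 16.2 cm
RCF = 1.118 × 10⁻⁵ × r × N²
RCF_original = 1.118 × 10⁻⁵ × 16.2 × (15544)² = 1.118 × 10⁻⁵ × 16.2 × 241,615,936 ≈ 43,760.5 × g
Your rotor: r = 24.4 / 2 = 12.2 cm
43,760.5 = 1.118 × 10⁻⁵ × 12.2 × N²
N² = 43,760.5 / (13.6396 × 10⁻⁵) = 320,834,189
N ≈ √320,834,189 ≈ 17,911.8

≈ 17900 RPM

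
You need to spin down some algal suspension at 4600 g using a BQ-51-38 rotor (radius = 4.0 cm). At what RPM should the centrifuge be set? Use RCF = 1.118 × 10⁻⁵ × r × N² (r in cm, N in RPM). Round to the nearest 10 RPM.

N ≈ 10140 RPM

RCF = 1.118 × 10⁻⁵ × r × N²
4,600 = 1.118 × 10⁻⁵ × 4 × N²
N² = 4,600 / (4.472 × 10⁻⁵) = 102,862,254
N ≈ √102,862,254 ≈ 10,142.1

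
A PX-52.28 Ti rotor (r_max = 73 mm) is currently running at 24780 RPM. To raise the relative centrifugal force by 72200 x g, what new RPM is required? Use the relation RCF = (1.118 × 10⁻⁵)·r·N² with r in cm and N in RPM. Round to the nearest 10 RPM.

r = 73 mm = 7.3 cm
Current RCF = 1.118 × 10⁻⁵ × 7.3 × (24780)² = 1.118 × 10⁻⁵ × 7.3 × 614,048,400 ≈ 50,114.9 × g
Target RCF = 50,114.9 + 72,200 = 122,314.9 × g
N² = 122,314.9 / (8.1614 × 10⁻⁵) = 1,498,699,978
N ≈ √1,498,699,978 ≈ 38,713.0

N₂ ≈ 38710 RPM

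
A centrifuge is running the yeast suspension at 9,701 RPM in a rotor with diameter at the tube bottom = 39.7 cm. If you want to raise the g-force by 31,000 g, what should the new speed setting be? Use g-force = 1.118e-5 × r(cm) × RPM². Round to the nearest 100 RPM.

≈ 15300 RPM

r = 39.7 / 2 = 19.85 cm
Current RCF = 1.118 × 10⁻⁵ × 19.85 × (9701)² = 1.118 × 10⁻⁵ × 19.85 × 94,109,401 ≈ 20,885 × g
Target RCF = 20,885 + 31,000 = 51,885 × g
N² = 51,885 / (22.1923 × 10⁻⁵) = 233,797,308
N ≈ √233,797,308 ≈ 15,290.4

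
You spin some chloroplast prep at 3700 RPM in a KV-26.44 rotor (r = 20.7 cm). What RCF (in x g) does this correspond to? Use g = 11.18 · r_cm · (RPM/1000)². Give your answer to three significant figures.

RCF = 11.18 × r × (N/1000)²
RCF = 11.18 × 20.7 × (3.7)² = 11.18 × 20.7 × 13.69 ≈ 3,168.2 × g

RCF ≈ 3170 x g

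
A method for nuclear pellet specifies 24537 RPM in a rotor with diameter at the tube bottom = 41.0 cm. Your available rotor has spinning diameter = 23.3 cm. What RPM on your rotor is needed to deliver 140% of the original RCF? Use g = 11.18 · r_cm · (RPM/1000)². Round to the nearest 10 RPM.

38510 RPM

Original rotor: r = 41.0 / 2 = 20.5 cm
RCF_original = 11.18 × 20.5 × (24.537)² = 11.18 × 20.5 × 602.064369 ≈ 137,987.1 × g
Target RCF = 1.4 × 137,987.1 ≈ 193,181.9 × g
Your rotor: r = 23.3 / 2 = 11.65 cm
193,181.9 = 11.18 × 11.65 × (N/1000)²
(N/1000)² = 193,181.9 / 130.247 = 1483.197
N = 1000 × √1483.197 ≈ 38,512.3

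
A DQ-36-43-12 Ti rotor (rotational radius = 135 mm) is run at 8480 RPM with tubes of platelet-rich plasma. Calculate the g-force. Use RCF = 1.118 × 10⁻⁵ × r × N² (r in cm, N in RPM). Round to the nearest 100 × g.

10900 g

r = 135 mm = 13.5 cm
RCF = 1.118 × 10⁻⁵ × r × N²
RCF = 1.118 × 10⁻⁵ × 13.5 × (8480)² = 1.118 × 10⁻⁵ × 13.5 × 71,910,400 ≈ 10,853.4 × g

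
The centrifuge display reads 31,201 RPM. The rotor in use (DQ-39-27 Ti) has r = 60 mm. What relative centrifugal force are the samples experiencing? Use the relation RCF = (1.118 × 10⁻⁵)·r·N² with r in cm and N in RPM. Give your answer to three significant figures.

65300 g

r = 60 mm = 6.0 cm
RCF = 1.118 × 10⁻⁵ × r × N²
RCF = 1.118 × 10⁻⁵ × 6 × (31201)² = 1.118 × 10⁻⁵ × 6 × 973,502,401 ≈ 65,302.5 × g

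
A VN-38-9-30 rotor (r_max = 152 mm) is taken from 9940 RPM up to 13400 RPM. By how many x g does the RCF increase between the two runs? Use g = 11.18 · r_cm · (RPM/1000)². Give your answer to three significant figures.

≈ 13700 x g

r = 152 mm = 15.2 cm
RCF₁ = 11.18 × 15.2 × (9.94)² = 11.18 × 15.2 × 98.8036 ≈ 16,790.3 × g
RCF₂ = 11.18 × 15.2 × (13.4)² = 11.18 × 15.2 × 179.56 ≈ 30,513.7 × g
Increase = 30,513.7 − 16,790.3 = 13,723.4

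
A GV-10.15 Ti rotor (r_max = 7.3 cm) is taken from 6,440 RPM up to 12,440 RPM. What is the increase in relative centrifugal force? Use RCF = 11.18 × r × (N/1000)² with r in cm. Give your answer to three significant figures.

RCF₁ = 11.18 × 7.3 × (6.44)² = 11.18 × 7.3 × 41.4736 ≈ 3,384.8 × g
RCF₂ = 11.18 × 7.3 × (12.44)² = 11.18 × 7.3 × 154.7536 ≈ 12,630.1 × g
Increase = 12,630.1 − 3,384.8 = 9,245.3

9250 x g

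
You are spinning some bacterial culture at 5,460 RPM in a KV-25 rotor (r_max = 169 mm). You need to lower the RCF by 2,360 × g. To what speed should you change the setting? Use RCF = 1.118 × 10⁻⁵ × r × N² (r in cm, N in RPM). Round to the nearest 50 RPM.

4150 RPM

r = 169 mm = 16.9 cm
Current RCF = 1.118 × 10⁻⁵ × 16.9 × (5460)² = 1.118 × 10⁻⁵ × 16.9 × 29,811,600 ≈ 5,632.7 × g
Target RCF = 5,632.7 − 2,360 = 3,272.7 × g
N² = 3,272.7 / (18.8942 × 10⁻⁵) = 17,321,189
N ≈ √17,321,189 ≈ 4,161.9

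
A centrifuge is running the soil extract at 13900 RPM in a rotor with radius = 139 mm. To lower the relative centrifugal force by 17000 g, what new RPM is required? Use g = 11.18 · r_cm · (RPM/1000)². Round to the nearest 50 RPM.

r = 139 mm = 13.9 cm
Current RCF = 11.18 × 13.9 × (13.9)² = 11.18 × 13.9 × 193.21 ≈ 30,025.2 × g
Target RCF = 30,025.2 − 17,000 = 13,025.2 × g
(N/1000)² = 13,025.2 / 155.402 = 83.81617
N = 1000 × √83.81617 ≈ 9,155.1

≈ 9150 RPM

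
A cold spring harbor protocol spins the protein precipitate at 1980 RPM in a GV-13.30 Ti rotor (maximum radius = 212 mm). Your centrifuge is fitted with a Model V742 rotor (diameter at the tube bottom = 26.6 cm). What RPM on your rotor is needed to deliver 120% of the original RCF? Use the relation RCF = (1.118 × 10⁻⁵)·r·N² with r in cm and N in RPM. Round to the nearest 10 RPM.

2740 RPM

Original rotor: r = 212 mm = 21.2 cm
RCF = 1.118 × 10⁻⁵ × r × N²
RCF_original = 1.118 × 10⁻⁵ × 21.2 × (1980)² = 1.118 × 10⁻⁵ × 21.2 × 3,920,400 ≈ 929.2 × g
Target RCF = 1.2 × 929.2 ≈ 1,115 × g
Your rotor: r = 26.6 / 2 = 13.3 cm
1,115 = 1.118 × 10⁻⁵ × 13.3 × N²
N² = 1,115 / (14.8694 × 10⁻⁵) = 7,498,621
N ≈ √7,498,621 ≈ 2,738.4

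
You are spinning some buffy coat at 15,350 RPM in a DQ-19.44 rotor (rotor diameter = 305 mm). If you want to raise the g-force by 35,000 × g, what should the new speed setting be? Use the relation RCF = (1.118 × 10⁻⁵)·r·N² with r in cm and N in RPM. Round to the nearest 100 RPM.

≈ 21000 RPM

r = 305 mm / 2 = 152.5 mm = 15.25 cm
Current RCF = 1.118 × 10⁻⁵ × 15.25 × (15350)² = 1.118 × 10⁻⁵ × 15.25 × 235,622,500 ≈ 40,172.5 × g
Target RCF = 40,172.5 + 35,000 = 75,172.5 × g
N² = 75,172.5 / (17.0495 × 10⁻⁵) = 440,907,358
N ≈ √440,907,358 ≈ 20,997.8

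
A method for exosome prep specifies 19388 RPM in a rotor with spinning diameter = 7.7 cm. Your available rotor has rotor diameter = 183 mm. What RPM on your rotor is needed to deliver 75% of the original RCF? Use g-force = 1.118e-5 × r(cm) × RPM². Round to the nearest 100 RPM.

10900 RPM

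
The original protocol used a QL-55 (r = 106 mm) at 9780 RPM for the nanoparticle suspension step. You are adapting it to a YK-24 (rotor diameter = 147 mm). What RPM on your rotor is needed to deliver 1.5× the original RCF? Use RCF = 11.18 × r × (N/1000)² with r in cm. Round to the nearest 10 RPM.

≈ 14380 RPM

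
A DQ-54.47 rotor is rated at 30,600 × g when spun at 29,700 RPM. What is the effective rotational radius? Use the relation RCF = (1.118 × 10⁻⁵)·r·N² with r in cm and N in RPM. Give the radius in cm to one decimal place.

30600 = 1.118 × 10⁻⁵ × r × (29700)²
r = 30600 / (1.118 × 10⁻⁵ × 882,090,000) = 30600 / 9861.766 ≈ 3.103 cm

r ≈ 3.1 cm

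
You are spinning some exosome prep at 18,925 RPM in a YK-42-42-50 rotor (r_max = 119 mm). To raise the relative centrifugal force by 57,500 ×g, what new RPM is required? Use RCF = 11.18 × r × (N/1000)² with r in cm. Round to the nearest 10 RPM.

r = 119 mm = 11.9 cm
Current RCF = 11.18 × 11.9 × (18.925)² = 11.18 × 11.9 × 358.155625 ≈ 47,649.7 × g
Target RCF = 47,649.7 + 57,500 = 105,149.7 × g
(N/1000)² = 105,149.7 / 133.042 = 790.3497
N = 1000 × √790.3497 ≈ 28,113.2

28110 RPM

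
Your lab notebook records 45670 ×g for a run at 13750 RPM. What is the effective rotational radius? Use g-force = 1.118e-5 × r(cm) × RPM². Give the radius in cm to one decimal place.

r ≈ 21.6 cm

RCF = 1.118 × 10⁻⁵ × r × N²
45670 = 1.118 × 10⁻⁵ × r × (13750)²
r = 45670 / (1.118 × 10⁻⁵ × 189,062,500) = 45670 / 2113.719 ≈ 21.606 cm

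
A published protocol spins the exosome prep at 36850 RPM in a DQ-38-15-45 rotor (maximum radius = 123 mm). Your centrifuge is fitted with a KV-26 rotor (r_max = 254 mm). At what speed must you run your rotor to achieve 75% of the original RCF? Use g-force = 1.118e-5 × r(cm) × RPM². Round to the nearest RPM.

22208 RPM

Original rotor: r = 123 mm = 12.3 cm
RCF = 1.118 × 10⁻⁵ × r × N²
RCF_original = 1.118 × 10⁻⁵ × 12.3 × (36850)² = 1.118 × 10⁻⁵ × 12.3 × 1,357,922,500 ≈ 186,733.4 × g
Target RCF = 0.75 × 186,733.4 ≈ 140,050 × g
Your rotor: r = 254 mm = 25.4 cm
140,050 = 1.118 × 10⁻⁵ × 25.4 × N²
N² = 140,050 / (28.3972 × 10⁻⁵) = 493,182,426
N ≈ √493,182,426 ≈ 22,207.7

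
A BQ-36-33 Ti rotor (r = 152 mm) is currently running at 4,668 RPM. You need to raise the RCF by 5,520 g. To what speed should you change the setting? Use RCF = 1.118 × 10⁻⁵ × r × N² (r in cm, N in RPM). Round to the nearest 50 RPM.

≈ 7350 RPM

r = 152 mm = 15.2 cm
Current RCF = 1.118 × 10⁻⁵ × 15.2 × (4668)² = 1.118 × 10⁻⁵ × 15.2 × 21,790,224 ≈ 3,702.9 × g
Target RCF = 3,702.9 + 5,520 = 9,222.9 × g
N² = 9,222.9 / (16.9936 × 10⁻⁵) = 54,272,785
N ≈ √54,272,785 ≈ 7,367.0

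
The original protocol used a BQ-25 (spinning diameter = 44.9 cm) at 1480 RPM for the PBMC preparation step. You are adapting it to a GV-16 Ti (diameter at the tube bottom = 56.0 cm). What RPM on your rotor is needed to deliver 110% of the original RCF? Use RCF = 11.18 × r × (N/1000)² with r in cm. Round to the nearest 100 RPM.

Original rotor: r = 44.9 / 2 = 22.45 cm
RCF_original = 11.18 × 22.45 × (1.48)² = 11.18 × 22.45 × 2.1904 ≈ 549.8 × g
Target RCF = 1.1 × 549.8 ≈ 604.8 × g
Your rotor: r = 56.0 / 2 = 28 cm
604.8 = 11.18 × 28 × (N/1000)²
(N/1000)² = 604.8 / 313.04 = 1.932021
N = 1000 × √1.932021 ≈ 1,390.0

≈ 1400 RPM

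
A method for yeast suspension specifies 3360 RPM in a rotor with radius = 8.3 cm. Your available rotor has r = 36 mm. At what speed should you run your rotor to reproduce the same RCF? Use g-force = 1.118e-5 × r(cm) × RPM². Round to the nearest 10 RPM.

≈ 5100 RPM

RCF_original = 1.118 × 10⁻⁵ × 8.3 × (3360)² = 1.118 × 10⁻⁵ × 8.3 × 11,289,600 ≈ 1,047.6 × g
Your rotor: r = 36 mm = 3.6 cm
1,047.6 = 1.118 × 10⁻⁵ × 3.6 × N²
N² = 1,047.6 / (4.0248 × 10⁻⁵) = 26,028,623
N ≈ √26,028,623 ≈ 5,101.8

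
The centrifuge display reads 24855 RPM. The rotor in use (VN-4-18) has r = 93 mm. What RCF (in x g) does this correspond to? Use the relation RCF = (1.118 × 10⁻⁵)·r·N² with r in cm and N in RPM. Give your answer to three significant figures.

RCF ≈ 64200 x g

r = 93 mm = 9.3 cm
RCF = 1.118 × 10⁻⁵ × 9.3 × (24855)² = 1.118 × 10⁻⁵ × 9.3 × 617,771,025 ≈ 64,232.1 × g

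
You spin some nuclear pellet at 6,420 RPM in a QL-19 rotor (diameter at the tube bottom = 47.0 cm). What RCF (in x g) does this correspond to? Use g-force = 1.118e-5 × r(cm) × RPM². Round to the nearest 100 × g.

r = 47.0 / 2 = 23.5 cm
RCF = 1.118 × 10⁻⁵ × 23.5 × (6420)² = 1.118 × 10⁻⁵ × 23.5 × 41,216,400 ≈ 10,828.8 × g

RCF ≈ 10800 x g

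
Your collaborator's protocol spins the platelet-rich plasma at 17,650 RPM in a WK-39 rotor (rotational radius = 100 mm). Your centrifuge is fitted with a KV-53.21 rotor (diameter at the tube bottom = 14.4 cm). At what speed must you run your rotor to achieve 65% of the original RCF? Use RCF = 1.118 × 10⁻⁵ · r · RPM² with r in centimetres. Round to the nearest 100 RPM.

≈ 16800 RPM

Original rotor: r = 100 mm = 10.0 cm
RCF = 1.118 × 10⁻⁵ × r × N²
RCF_original = 1.118 × 10⁻⁵ × 10 × (17650)² = 1.118 × 10⁻⁵ × 10 × 311,522,500 ≈ 34,828.2 × g
Target RCF = 0.65 × 34,828.2 ≈ 22,638.3 × g
Your rotor: r = 14.4 / 2 = 7.2 cm
22,638.3 = 1.118 × 10⁻⁵ × 7.2 × N²
N² = 22,638.3 / (8.0496 × 10⁻⁵) = 281,235,092
N ≈ √281,235,092 ≈ 16,770.1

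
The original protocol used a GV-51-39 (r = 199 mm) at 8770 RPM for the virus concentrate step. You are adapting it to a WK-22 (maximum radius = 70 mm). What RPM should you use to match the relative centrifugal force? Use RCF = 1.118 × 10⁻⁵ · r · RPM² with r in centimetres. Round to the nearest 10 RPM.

14790 RPM

Original rotor: r = 199 mm = 19.9 cm
RCF = 1.118 × 10⁻⁵ × r × N²
RCF_original = 1.118 × 10⁻⁵ × 19.9 × (8770)² = 1.118 × 10⁻⁵ × 19.9 × 76,912,900 ≈ 17,111.7 × g
Your rotor: r = 70 mm = 7.0 cm
17,111.7 = 1.118 × 10⁻⁵ × 7 × N²
N² = 17,111.7 / (7.826 × 10⁻⁵) = 218,651,929
N ≈ √218,651,929 ≈ 14,786.9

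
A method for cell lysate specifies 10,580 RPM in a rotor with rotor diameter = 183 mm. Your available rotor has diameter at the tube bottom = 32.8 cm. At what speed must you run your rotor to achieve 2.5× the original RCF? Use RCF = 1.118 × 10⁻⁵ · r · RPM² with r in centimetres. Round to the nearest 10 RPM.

≈ 12500 RPM

Original rotor: r = 183 mm / 2 = 91.5 mm = 9.15 cm
RCF = 1.118 × 10⁻⁵ × r × N²
RCF_original = 1.118 × 10⁻⁵ × 9.15 × (10580)² = 1.118 × 10⁻⁵ × 9.15 × 111,936,400 ≈ 11,450.8 × g
Target RCF = 2.5 × 11,450.8 ≈ 28,627 × g
Your rotor: r = 32.8 / 2 = 16.4 cm
28,627 = 1.118 × 10⁻⁵ × 16.4 × N²
N² = 28,627 / (18.3352 × 10⁻⁵) = 156,131,376
N ≈ √156,131,376 ≈ 12,495.3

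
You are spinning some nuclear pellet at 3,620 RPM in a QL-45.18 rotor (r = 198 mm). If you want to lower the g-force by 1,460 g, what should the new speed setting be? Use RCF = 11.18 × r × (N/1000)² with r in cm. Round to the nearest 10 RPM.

N₂ ≈ 2550 RPM

r = 198 mm = 19.8 cm
Current RCF = 11.18 × 19.8 × (3.62)² = 11.18 × 19.8 × 13.1044 ≈ 2,900.8 × g
Target RCF = 2,900.8 − 1,460 = 1,440.8 × g
(N/1000)² = 1,440.8 / 221.364 = 6.508737
N = 1000 × √6.508737 ≈ 2,551.2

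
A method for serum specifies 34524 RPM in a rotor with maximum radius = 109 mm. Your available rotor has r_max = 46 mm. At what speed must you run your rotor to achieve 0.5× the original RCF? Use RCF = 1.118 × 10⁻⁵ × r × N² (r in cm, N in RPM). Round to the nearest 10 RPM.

Original rotor: r = 109 mm = 10.9 cm
RCF_original = 1.118 × 10⁻⁵ × 10.9 × (34524)² = 1.118 × 10⁻⁵ × 10.9 × 1,191,906,576 ≈ 145,248.1 × g
Target RCF = 0.5 × 145,248.1 ≈ 72,624.1 × g
Your rotor: r = 46 mm = 4.6 cm
72,624.1 = 1.118 × 10⁻⁵ × 4.6 × N²
N² = 72,624.1 / (5.1428 × 10⁻⁵) = 1,412,150,968
N ≈ √1,412,150,968 ≈ 37,578.6

≈ 37580 RPM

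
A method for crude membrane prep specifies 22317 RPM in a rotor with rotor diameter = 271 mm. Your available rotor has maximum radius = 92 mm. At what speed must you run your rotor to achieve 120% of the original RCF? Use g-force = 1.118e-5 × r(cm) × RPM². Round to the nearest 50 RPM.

29650 RPM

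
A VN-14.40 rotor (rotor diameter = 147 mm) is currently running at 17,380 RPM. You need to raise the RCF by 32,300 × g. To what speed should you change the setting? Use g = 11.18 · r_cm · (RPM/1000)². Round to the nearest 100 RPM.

N₂ ≈ 26400 RPM

r = 147 mm / 2 = 73.5 mm = 7.35 cm
Current RCF = 11.18 × 7.35 × (17.38)² = 11.18 × 7.35 × 302.0644 ≈ 24,821.5 × g
Target RCF = 24,821.5 + 32,300 = 57,121.5 × g
(N/1000)² = 57,121.5 / 82.173 = 695.1371
N = 1000 × √695.1371 ≈ 26,365.5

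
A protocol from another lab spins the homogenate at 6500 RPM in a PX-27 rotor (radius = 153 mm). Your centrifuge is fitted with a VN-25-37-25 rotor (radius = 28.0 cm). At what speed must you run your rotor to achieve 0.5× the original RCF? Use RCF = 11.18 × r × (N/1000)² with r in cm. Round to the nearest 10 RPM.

Original rotor: r = 153 mm = 15.3 cm
RCF = 11.18 × r × (N/1000)²
RCF_original = 11.18 × 15.3 × (6.5)² = 11.18 × 15.3 × 42.25 ≈ 7,227 × g
Target RCF = 0.5 × 7,227 ≈ 3,613.5 × g
3,613.5 = 11.18 × 28 × (N/1000)²
(N/1000)² = 3,613.5 / 313.04 = 11.54325
N = 1000 × √11.54325 ≈ 3,397.5

3400 RPM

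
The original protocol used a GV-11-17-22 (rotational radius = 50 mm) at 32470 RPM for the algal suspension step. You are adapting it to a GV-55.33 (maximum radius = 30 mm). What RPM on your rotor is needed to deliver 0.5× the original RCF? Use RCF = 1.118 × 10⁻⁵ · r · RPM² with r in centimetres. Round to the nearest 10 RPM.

Original rotor: r = 50 mm = 5.0 cm
RCF_original = 1.118 × 10⁻⁵ × 5 × (32470)² = 1.118 × 10⁻⁵ × 5 × 1,054,300,900 ≈ 58,935.4 × g
Target RCF = 0.5 × 58,935.4 ≈ 29,467.7 × g
Your rotor: r = 30 mm = 3.0 cm
29,467.7 = 1.118 × 10⁻⁵ × 3 × N²
N² = 29,467.7 / (3.354 × 10⁻⁵) = 878,583,781
N ≈ √878,583,781 ≈ 29,640.9

29640 RPM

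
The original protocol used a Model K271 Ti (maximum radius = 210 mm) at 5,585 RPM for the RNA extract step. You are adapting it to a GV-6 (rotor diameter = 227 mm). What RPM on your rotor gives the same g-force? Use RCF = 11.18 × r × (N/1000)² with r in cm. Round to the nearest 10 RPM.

7600 RPM

Original rotor: r = 210 mm = 21.0 cm
RCF_original = 11.18 × 21 × (5.585)² = 11.18 × 21 × 31.192225 ≈ 7,323.3 × g
Your rotor: r = 227 mm / 2 = 113.5 mm = 11.35 cm
7,323.3 = 11.18 × 11.35 × (N/1000)²
(N/1000)² = 7,323.3 / 126.893 = 57.7124
N = 1000 × √57.7124 ≈ 7,596.9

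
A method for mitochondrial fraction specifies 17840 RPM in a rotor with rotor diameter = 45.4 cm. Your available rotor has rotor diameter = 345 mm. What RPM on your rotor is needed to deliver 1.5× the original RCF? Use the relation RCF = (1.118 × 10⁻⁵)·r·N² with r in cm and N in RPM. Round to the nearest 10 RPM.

Original rotor: r = 45.4 / 2 = 22.7 cm
RCF = 1.118 × 10⁻⁵ × r × N²
RCF_original = 1.118 × 10⁻⁵ × 22.7 × (17840)² = 1.118 × 10⁻⁵ × 22.7 × 318,265,600 ≈ 80,771.4 × g
Target RCF = 1.5 × 80,771.4 ≈ 121,157.1 × g
Your rotor: r = 345 mm / 2 = 172.5 mm = 17.25 cm
121,157.1 = 1.118 × 10⁻⁵ × 17.25 × N²
N² = 121,157.1 / (19.2855 × 10⁻⁵) = 628,228,980
N ≈ √628,228,980 ≈ 25,064.5

25060 RPM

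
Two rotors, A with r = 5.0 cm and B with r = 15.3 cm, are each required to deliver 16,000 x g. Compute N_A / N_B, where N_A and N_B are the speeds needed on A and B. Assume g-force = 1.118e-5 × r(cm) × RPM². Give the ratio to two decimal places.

1.75

At fixed RCF, N ∝ 1/√r, so N_A/N_B = √(r_B/r_A) = √(15.3/5.0) = √3.060000 = 1.7493.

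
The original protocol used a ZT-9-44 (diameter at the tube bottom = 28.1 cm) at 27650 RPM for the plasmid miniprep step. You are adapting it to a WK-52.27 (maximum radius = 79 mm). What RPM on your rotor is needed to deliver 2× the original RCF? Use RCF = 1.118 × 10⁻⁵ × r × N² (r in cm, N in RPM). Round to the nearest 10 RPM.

Original rotor: r = 28.1 / 2 = 14.05 cm
RCF = 1.118 × 10⁻⁵ × r × N²
RCF_original = 1.118 × 10⁻⁵ × 14.05 × (27650)² = 1.118 × 10⁻⁵ × 14.05 × 764,522,500 ≈ 120,090.4 × g
Target RCF = 2 × 120,090.4 ≈ 240,180.8 × g
Your rotor: r = 79 mm = 7.9 cm
240,180.8 = 1.118 × 10⁻⁵ × 7.9 × N²
N² = 240,180.8 / (8.8322 × 10⁻⁵) = 2,719,376,826
N ≈ √2,719,376,826 ≈ 52,147.6

≈ 52150 RPM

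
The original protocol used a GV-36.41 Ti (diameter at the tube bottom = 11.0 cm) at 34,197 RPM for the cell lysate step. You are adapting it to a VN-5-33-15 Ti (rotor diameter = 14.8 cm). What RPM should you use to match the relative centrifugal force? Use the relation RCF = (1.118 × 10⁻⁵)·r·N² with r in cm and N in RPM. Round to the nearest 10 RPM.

≈ 29480 RPM

Original rotor: r = 11.0 / 2 = 5.5 cm
RCF_original = 1.118 × 10⁻⁵ × 5.5 × (34197)² = 1.118 × 10⁻⁵ × 5.5 × 1,169,434,809 ≈ 71,908.5 × g
Your rotor: r = 14.8 / 2 = 7.4 cm
71,908.5 = 1.118 × 10⁻⁵ × 7.4 × N²
N² = 71,908.5 / (8.2732 × 10⁻⁵) = 869,173,959
N ≈ √869,173,959 ≈ 29,481.8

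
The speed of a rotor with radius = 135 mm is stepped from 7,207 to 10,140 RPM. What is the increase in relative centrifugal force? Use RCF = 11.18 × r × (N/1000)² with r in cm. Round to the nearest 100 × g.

7700 × g

r = 135 mm = 13.5 cm
RCF₁ = 11.18 × 13.5 × (7.207)² = 11.18 × 13.5 × 51.940849 ≈ 7,839.4 × g
RCF₂ = 11.18 × 13.5 × (10.14)² = 11.18 × 13.5 × 102.8196 ≈ 15,518.6 × g
Increase = 15,518.6 − 7,839.4 = 7,679.2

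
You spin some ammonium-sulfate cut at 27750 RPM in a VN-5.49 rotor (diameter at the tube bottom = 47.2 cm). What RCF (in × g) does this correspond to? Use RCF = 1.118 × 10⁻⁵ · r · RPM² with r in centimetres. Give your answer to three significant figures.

r = 47.2 / 2 = 23.6 cm
RCF = 1.118 × 10⁻⁵ × r × N²
RCF = 1.118 × 10⁻⁵ × 23.6 × (27750)² = 1.118 × 10⁻⁵ × 23.6 × 770,062,500 ≈ 203,179.5 × g

203000 × g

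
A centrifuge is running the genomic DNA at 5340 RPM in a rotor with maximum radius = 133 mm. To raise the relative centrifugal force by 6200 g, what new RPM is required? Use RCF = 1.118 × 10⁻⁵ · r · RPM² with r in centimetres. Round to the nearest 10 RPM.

r = 133 mm = 13.3 cm
Current RCF = 1.118 × 10⁻⁵ × 13.3 × (5340)² = 1.118 × 10⁻⁵ × 13.3 × 28,515,600 ≈ 4,240.1 × g
Target RCF = 4,240.1 + 6,200 = 10,440.1 × g
N² = 10,440.1 / (14.8694 × 10⁻⁵) = 70,211,979
N ≈ √70,211,979 ≈ 8,379.3

N₂ ≈ 8380 RPM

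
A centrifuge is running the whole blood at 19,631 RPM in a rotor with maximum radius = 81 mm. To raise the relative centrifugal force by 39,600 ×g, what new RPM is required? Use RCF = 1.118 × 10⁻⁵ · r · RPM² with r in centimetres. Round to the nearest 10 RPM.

N₂ ≈ 28680 RPM

r = 81 mm = 8.1 cm
Current RCF = 1.118 × 10⁻⁵ × 8.1 × (19631)² = 1.118 × 10⁻⁵ × 8.1 × 385,376,161 ≈ 34,898.9 × g
Target RCF = 34,898.9 + 39,600 = 74,498.9 × g
N² = 74,498.9 / (9.0558 × 10⁻⁵) = 822,665,032
N ≈ √822,665,032 ≈ 28,682.1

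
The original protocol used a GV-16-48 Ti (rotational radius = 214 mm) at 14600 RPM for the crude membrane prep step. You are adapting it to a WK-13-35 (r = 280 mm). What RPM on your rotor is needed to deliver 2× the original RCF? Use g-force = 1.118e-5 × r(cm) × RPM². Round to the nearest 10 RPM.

≈ 18050 RPM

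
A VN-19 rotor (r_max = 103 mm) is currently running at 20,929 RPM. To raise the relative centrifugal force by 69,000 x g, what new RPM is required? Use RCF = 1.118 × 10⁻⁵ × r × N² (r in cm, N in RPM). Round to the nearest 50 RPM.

N₂ ≈ 32200 RPM

r = 103 mm = 10.3 cm
Current RCF = 1.118 × 10⁻⁵ × 10.3 × (20929)² = 1.118 × 10⁻⁵ × 10.3 × 438,023,041 ≈ 50,440.1 × g
Target RCF = 50,440.1 + 69,000 = 119,440.1 × g
N² = 119,440.1 / (11.5154 × 10⁻⁵) = 1,037,220,592
N ≈ √1,037,220,592 ≈ 32,205.9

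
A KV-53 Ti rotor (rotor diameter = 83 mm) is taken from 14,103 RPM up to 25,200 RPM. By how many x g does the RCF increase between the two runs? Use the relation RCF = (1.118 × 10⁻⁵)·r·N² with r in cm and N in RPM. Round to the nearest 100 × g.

r = 83 mm / 2 = 41.5 mm = 4.15 cm
RCF₁ = 1.118 × 10⁻⁵ × 4.15 × (14103)² = 1.118 × 10⁻⁵ × 4.15 × 198,894,609 ≈ 9,228.1 × g
RCF₂ = 1.118 × 10⁻⁵ × 4.15 × (25200)² = 1.118 × 10⁻⁵ × 4.15 × 635,040,000 ≈ 29,464 × g
Increase = 29,464 − 9,228.1 = 20,235.9

20200 x g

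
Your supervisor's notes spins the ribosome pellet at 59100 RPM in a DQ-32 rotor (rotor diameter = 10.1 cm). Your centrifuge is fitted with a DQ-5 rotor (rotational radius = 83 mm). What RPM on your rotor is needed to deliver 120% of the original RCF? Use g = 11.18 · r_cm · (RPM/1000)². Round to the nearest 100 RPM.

50500 RPM

Original rotor: r = 10.1 / 2 = 5.05 cm
RCF_original = 11.18 × 5.05 × (59.1)² = 11.18 × 5.05 × 3,492.81 ≈ 197,200.6 × g
Target RCF = 1.2 × 197,200.6 ≈ 236,640.7 × g
Your rotor: r = 83 mm = 8.3 cm
236,640.7 = 11.18 × 8.3 × (N/1000)²
(N/1000)² = 236,640.7 / 92.794 = 2550.172
N = 1000 × √2550.172 ≈ 50,499.2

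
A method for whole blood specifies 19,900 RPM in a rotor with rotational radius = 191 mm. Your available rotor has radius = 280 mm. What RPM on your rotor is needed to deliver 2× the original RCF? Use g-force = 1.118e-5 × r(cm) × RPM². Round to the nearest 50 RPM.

23250 RPM

Original rotor: r = 191 mm = 19.1 cm
RCF_original = 1.118 × 10⁻⁵ × 19.1 × (19900)² = 1.118 × 10⁻⁵ × 19.1 × 396,010,000 ≈ 84,563.2 × g
Target RCF = 2 × 84,563.2 ≈ 169,126.4 × g
Your rotor: r = 280 mm = 28.0 cm
169,126.4 = 1.118 × 10⁻⁵ × 28 × N²
N² = 169,126.4 / (31.304 × 10⁻⁵) = 540,270,892
N ≈ √540,270,892 ≈ 23,243.7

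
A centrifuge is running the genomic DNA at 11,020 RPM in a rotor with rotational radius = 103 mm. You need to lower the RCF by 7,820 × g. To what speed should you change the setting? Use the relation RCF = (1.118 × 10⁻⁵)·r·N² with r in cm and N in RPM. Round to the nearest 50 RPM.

r = 103 mm = 10.3 cm
Current RCF = 1.118 × 10⁻⁵ × 10.3 × (11020)² = 1.118 × 10⁻⁵ × 10.3 × 121,440,400 ≈ 13,984.3 × g
Target RCF = 13,984.3 − 7,820 = 6,164.3 × g
N² = 6,164.3 / (11.5154 × 10⁻⁵) = 53,530,924
N ≈ √53,530,924 ≈ 7,316.5

7300 RPM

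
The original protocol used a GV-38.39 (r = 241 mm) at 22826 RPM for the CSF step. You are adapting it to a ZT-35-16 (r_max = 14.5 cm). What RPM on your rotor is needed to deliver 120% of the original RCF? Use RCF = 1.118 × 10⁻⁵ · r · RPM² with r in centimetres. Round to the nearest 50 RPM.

32250 RPM

Original rotor: r = 241 mm = 24.1 cm
RCF_original = 1.118 × 10⁻⁵ × 24.1 × (22826)² = 1.118 × 10⁻⁵ × 24.1 × 521,026,276 ≈ 140,384.3 × g
Target RCF = 1.2 × 140,384.3 ≈ 168,461.2 × g
168,461.2 = 1.118 × 10⁻⁵ × 14.5 × N²
N² = 168,461.2 / (16.211 × 10⁻⁵) = 1,039,178,336
N ≈ √1,039,178,336 ≈ 32,236.3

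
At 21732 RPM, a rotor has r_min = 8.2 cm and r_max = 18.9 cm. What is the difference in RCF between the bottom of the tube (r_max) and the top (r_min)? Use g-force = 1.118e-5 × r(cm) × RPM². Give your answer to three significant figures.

56500 ×g

ΔRCF = 1.118 × 10⁻⁵ × (r_max − r_min) × N² = 1.118 × 10⁻⁵ × 10.7 × 472,279,824 ≈ 56,496.9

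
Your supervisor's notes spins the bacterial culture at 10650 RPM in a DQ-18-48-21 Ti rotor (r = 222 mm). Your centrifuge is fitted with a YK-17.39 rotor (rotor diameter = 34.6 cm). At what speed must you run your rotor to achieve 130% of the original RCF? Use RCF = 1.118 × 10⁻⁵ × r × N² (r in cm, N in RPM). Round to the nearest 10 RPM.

≈ 13760 RPM

Original rotor: r = 222 mm = 22.2 cm
RCF_original = 1.118 × 10⁻⁵ × 22.2 × (10650)² = 1.118 × 10⁻⁵ × 22.2 × 113,422,500 ≈ 28,151 × g
Target RCF = 1.3 × 28,151 ≈ 36,596.3 × g
Your rotor: r = 34.6 / 2 = 17.3 cm
36,596.3 = 1.118 × 10⁻⁵ × 17.3 × N²
N² = 36,596.3 / (19.3414 × 10⁻⁵) = 189,212,260
N ≈ √189,212,260 ≈ 13,755.4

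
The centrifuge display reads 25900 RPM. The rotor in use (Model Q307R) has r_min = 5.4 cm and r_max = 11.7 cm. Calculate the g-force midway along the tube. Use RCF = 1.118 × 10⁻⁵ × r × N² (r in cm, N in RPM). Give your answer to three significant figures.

r_avg = (5.4 + 11.7) / 2 = 8.55 cm
RCF = 1.118 × 10⁻⁵ × 8.55 × (25900)² = 1.118 × 10⁻⁵ × 8.55 × 670,810,000 ≈ 64,122.1 × g

64100 x g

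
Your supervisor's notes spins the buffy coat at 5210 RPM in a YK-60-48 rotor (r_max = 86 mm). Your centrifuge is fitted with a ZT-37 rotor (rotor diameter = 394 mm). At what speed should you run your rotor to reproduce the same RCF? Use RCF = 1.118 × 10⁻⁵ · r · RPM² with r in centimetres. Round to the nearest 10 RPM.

3440 RPM

Original rotor: r = 86 mm = 8.6 cm
RCF_original = 1.118 × 10⁻⁵ × 8.6 × (5210)² = 1.118 × 10⁻⁵ × 8.6 × 27,144,100 ≈ 2,609.9 × g
Your rotor: r = 394 mm / 2 = 197 mm = 19.7 cm
2,609.9 = 1.118 × 10⁻⁵ × 19.7 × N²
N² = 2,609.9 / (22.0246 × 10⁻⁵) = 11,849,931
N ≈ √11,849,931 ≈ 3,442.4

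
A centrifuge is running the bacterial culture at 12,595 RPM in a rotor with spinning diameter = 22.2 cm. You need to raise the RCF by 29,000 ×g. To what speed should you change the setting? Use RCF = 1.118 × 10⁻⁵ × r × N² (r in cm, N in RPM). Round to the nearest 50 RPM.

N₂ ≈ 19800 RPM

r = 22.2 / 2 = 11.1 cm
Current RCF = 1.118 × 10⁻⁵ × 11.1 × (12595)² = 1.118 × 10⁻⁵ × 11.1 × 158,634,025 ≈ 19,686.2 × g
Target RCF = 19,686.2 + 29,000 = 48,686.2 × g
N² = 48,686.2 / (12.4098 × 10⁻⁵) = 392,320,585
N ≈ √392,320,585 ≈ 19,807.1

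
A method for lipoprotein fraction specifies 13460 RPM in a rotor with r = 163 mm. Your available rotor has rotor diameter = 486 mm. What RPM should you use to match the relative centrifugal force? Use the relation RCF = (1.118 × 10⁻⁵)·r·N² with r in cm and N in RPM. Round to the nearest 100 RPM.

11000 RPM

Original rotor: r = 163 mm = 16.3 cm
RCF = 1.118 × 10⁻⁵ × r × N²
RCF_original = 1.118 × 10⁻⁵ × 16.3 × (13460)² = 1.118 × 10⁻⁵ × 16.3 × 181,171,600 ≈ 33,015.6 × g
Your rotor: r = 486 mm / 2 = 243 mm = 24.3 cm
33,015.6 = 1.118 × 10⁻⁵ × 24.3 × N²
N² = 33,015.6 / (27.1674 × 10⁻⁵) = 121,526,535
N ≈ √121,526,535 ≈ 11,023.9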